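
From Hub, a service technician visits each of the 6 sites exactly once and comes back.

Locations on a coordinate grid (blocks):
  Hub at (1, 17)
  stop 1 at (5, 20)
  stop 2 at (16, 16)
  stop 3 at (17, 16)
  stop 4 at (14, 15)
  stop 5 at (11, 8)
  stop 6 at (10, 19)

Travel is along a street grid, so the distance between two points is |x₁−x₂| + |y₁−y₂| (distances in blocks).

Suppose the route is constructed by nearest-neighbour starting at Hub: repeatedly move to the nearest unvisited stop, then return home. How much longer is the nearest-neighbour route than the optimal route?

Hub: stop 1=7, stop 6=11, stop 4=15, stop 2=16, stop 3=17, stop 5=19 ⇒ stop 1
stop 1: stop 6=6, stop 4=14, stop 2=15, stop 3=16, stop 5=18 ⇒ stop 6
stop 6: stop 4=8, stop 2=9, stop 3=10, stop 5=12 ⇒ stop 4
stop 4: stop 2=3, stop 3=4, stop 5=10 ⇒ stop 2
stop 2: stop 3=1, stop 5=13 ⇒ stop 3
stop 3: stop 5=14 ⇒ stop 5
NN route Hub → stop 1 → stop 6 → stop 4 → stop 2 → stop 3 → stop 5 → Hub costs 58.
Optimal: Hub → stop 1 → stop 6 → stop 2 → stop 3 → stop 4 → stop 5 → Hub costs 56 (by enumerating all 360 distinct tours).
Excess = 58 − 56 = 2.

2 blocks longer than the optimal tour.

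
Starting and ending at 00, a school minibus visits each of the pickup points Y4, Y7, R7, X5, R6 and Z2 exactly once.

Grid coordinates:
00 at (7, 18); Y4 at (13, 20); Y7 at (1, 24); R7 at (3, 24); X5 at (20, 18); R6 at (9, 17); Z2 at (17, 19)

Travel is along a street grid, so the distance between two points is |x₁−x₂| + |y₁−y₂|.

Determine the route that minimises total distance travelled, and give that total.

Shortest round trip = 52.

00 - Y4 - Y7 - R7 - X5 - R6 - Z2 - 00: 8+16+2+23+12+10+11 = 82
00 - Y4 - Y7 - R7 - X5 - Z2 - R6 - 00: 8+16+2+23+4+10+3 = 66
00 - Y4 - Y7 - R7 - R6 - X5 - Z2 - 00: 8+16+2+13+12+4+11 = 66
00 - Y4 - Y7 - R7 - R6 - Z2 - X5 - 00: 8+16+2+13+10+4+13 = 66
00 - Y4 - Y7 - R7 - Z2 - X5 - R6 - 00: 8+16+2+19+4+12+3 = 64
00 - Y4 - Y7 - R7 - Z2 - R6 - X5 - 00: 8+16+2+19+10+12+13 = 80
00 - Y4 - Y7 - X5 - R7 - R6 - Z2 - 00: 8+16+25+23+13+10+11 = 106
00 - Y4 - Y7 - X5 - R7 - Z2 - R6 - 00: 8+16+25+23+19+10+3 = 104
… (352 more)
00 - Y7 - R7 - Y4 - Z2 - X5 - R6 - 00: 12+2+14+5+4+12+3 = 52  ← best
The minimum is 52.
One optimal route: 00 → Y7 → R7 → Y4 → Z2 → X5 → R6 → 00 (or its reverse).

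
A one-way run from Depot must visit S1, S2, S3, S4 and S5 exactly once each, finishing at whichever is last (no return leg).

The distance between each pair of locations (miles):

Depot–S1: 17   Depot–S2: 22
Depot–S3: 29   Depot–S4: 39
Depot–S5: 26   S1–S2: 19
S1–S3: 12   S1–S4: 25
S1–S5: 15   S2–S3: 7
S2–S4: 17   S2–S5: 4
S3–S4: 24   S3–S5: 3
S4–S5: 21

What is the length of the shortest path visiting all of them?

53 miles — the minimum one-way total.

There are 5! = 120 possible orderings.
Depot→S1→S2→S3→S4→S5: 17+19+7+24+21 = 88
Depot→S1→S2→S3→S5→S4: 17+19+7+3+21 = 67
Depot→S1→S2→S4→S3→S5: 17+19+17+24+3 = 80
Depot→S1→S2→S4→S5→S3: 17+19+17+21+3 = 77
Depot→S1→S2→S5→S3→S4: 17+19+4+3+24 = 67
Depot→S1→S2→S5→S4→S3: 17+19+4+21+24 = 85
Depot→S1→S3→S2→S4→S5: 17+12+7+17+21 = 74
Depot→S1→S3→S2→S5→S4: 17+12+7+4+21 = 61
Depot→S1→S3→S4→S2→S5: 17+12+24+17+4 = 74
Depot→S1→S3→S4→S5→S2: 17+12+24+21+4 = 78
Depot→S1→S3→S5→S2→S4: 17+12+3+4+17 = 53
Depot→S1→S3→S5→S4→S2: 17+12+3+21+17 = 70
Depot→S1→S4→S2→S3→S5: 17+25+17+7+3 = 69
Depot→S1→S4→S2→S5→S3: 17+25+17+4+3 = 66
… (106 more)
The minimum is 53.
One shortest path: Depot → S1 → S3 → S5 → S2 → S4.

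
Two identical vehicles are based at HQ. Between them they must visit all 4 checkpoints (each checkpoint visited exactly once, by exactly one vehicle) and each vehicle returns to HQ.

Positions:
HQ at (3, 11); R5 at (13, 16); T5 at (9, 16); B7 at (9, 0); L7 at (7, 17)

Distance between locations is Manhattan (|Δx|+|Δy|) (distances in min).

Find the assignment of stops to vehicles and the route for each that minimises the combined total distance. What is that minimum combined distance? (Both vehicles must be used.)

Try each way of splitting the stops between the two vehicles (each non-empty) and, for each split, find the best tour for each vehicle:
  {R5} + {T5, B7, L7}: 30 + 46 = 76
  {T5} + {R5, B7, L7}: 22 + 54 = 76
  {R5, T5} + {B7, L7}: 30 + 46 = 76
  {B7} + {R5, T5, L7}: 34 + 32 = 66
  {R5, B7} + {T5, L7}: 52 + 24 = 76
  {T5, B7} + {R5, L7}: 44 + 32 = 76
  … (7 splits in total)
Best: vehicle 1 HQ → B7 → HQ = 34; vehicle 2 HQ → R5 → T5 → L7 → HQ = 32; combined 66.

Minimum combined distance: 66 min.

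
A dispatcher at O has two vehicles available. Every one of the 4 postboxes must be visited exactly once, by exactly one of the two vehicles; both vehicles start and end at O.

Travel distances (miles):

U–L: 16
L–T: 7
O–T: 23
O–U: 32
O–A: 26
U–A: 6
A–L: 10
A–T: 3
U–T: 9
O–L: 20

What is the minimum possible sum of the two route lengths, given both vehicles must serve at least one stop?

Minimum combined distance: 104 miles.

Try each way of splitting the stops between the two vehicles (each non-empty) and, for each split, find the best tour for each vehicle:
  {U} + {A, L, T}: 64 + 56 = 120
  {A} + {U, L, T}: 52 + 68 = 120
  {U, A} + {L, T}: 64 + 50 = 114
  {L} + {U, A, T}: 40 + 64 = 104
  {U, L} + {A, T}: 68 + 52 = 120
  {A, L} + {U, T}: 56 + 64 = 120
  … (7 splits in total)
Best: vehicle 1 O → L → O = 40; vehicle 2 O → U → A → T → O = 64; combined 104.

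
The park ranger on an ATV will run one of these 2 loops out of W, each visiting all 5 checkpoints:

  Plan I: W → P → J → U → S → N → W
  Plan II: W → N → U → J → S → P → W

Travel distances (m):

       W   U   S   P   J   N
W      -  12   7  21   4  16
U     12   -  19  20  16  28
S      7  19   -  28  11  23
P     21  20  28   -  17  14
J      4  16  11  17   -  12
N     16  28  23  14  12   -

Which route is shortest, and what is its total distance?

Plan I: 21 + 17 + 16 + 19 + 23 + 16 = 112
Plan II: 16 + 28 + 16 + 11 + 28 + 21 = 120

112 m — Plan I is the shortest.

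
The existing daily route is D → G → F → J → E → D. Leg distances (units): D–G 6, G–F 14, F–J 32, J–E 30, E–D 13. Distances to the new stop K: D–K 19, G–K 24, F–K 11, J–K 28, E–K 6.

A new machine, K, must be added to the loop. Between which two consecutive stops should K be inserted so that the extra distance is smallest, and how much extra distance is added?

Minimum extra distance: 4, inserting K between J and E.

Insertion cost between consecutive stops i–j is d(i,K) + d(K,j) − d(i,j):
  between D and G: 19 + 24 − 6 = 37
  between G and F: 24 + 11 − 14 = 21
  between F and J: 11 + 28 − 32 = 7
  between J and E: 28 + 6 − 30 = 4
  between E and D: 6 + 19 − 13 = 12
Cheapest insertion is between J and E, adding 4.
New total = 95 + 4 = 99.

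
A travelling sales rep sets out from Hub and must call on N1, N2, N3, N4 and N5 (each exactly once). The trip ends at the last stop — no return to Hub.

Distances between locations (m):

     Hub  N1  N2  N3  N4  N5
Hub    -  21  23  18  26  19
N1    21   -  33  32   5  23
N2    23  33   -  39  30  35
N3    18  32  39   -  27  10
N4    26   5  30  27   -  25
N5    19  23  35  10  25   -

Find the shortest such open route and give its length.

Minimum one-way distance = 86 m.

There are 5! = 120 possible orderings.
Hub - N1 - N2 - N3 - N4 - N5: 21+33+39+27+25 = 145
Hub - N1 - N2 - N3 - N5 - N4: 21+33+39+10+25 = 128
Hub - N1 - N2 - N4 - N3 - N5: 21+33+30+27+10 = 121
Hub - N1 - N2 - N4 - N5 - N3: 21+33+30+25+10 = 119
Hub - N1 - N2 - N5 - N3 - N4: 21+33+35+10+27 = 126
Hub - N1 - N2 - N5 - N4 - N3: 21+33+35+25+27 = 141
Hub - N1 - N3 - N2 - N4 - N5: 21+32+39+30+25 = 147
Hub - N1 - N3 - N2 - N5 - N4: 21+32+39+35+25 = 152
Hub - N1 - N3 - N4 - N2 - N5: 21+32+27+30+35 = 145
Hub - N1 - N3 - N4 - N5 - N2: 21+32+27+25+35 = 140
Hub - N1 - N3 - N5 - N2 - N4: 21+32+10+35+30 = 128
Hub - N1 - N3 - N5 - N4 - N2: 21+32+10+25+30 = 118
Hub - N1 - N4 - N2 - N3 - N5: 21+5+30+39+10 = 105
Hub - N1 - N4 - N2 - N5 - N3: 21+5+30+35+10 = 101
… (106 more)
Hub - N3 - N5 - N1 - N4 - N2: 18+10+23+5+30 = 86  ← best
The minimum is 86.
One shortest path: Hub → N3 → N5 → N1 → N4 → N2.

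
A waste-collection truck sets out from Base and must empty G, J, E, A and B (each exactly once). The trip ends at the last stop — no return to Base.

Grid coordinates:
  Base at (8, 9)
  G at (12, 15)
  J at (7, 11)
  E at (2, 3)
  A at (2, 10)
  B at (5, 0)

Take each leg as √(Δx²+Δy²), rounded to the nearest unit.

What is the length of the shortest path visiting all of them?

There are 5! = 120 possible orderings.
Base→G→J→E→A→B: 7+6+9+7+10 = 39
Base→G→J→E→B→A: 7+6+9+4+10 = 36
Base→G→J→A→E→B: 7+6+5+7+4 = 29
Base→G→J→A→B→E: 7+6+5+10+4 = 32
Base→G→J→B→E→A: 7+6+11+4+7 = 35
Base→G→J→B→A→E: 7+6+11+10+7 = 41
Base→G→E→J→A→B: 7+16+9+5+10 = 47
Base→G→E→J→B→A: 7+16+9+11+10 = 53
Base→G→E→A→J→B: 7+16+7+5+11 = 46
Base→G→E→A→B→J: 7+16+7+10+11 = 51
Base→G→E→B→J→A: 7+16+4+11+5 = 43
Base→G→E→B→A→J: 7+16+4+10+5 = 42
Base→G→A→J→E→B: 7+11+5+9+4 = 36
Base→G→A→J→B→E: 7+11+5+11+4 = 38
… (106 more)
The minimum is 29.
One shortest path: Base → G → J → A → E → B.

Shortest open route: 29.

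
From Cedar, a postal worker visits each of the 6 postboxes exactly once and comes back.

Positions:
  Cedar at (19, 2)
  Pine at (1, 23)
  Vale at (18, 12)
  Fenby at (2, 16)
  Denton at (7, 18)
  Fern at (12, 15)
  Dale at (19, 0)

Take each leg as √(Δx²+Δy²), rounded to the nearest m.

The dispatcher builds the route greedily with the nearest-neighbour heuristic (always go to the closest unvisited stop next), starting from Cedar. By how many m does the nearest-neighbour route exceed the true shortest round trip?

The nearest-neighbour route is 4 m longer than optimal.

From Cedar: Dale=2, Vale=10, Fern=15, Denton=20, Fenby=22, Pine=28 → choose Dale (2).
From Dale: Vale=12, Fern=17, Denton=22, Fenby=23, Pine=29 → choose Vale (12).
From Vale: Fern=7, Denton=13, Fenby=16, Pine=20 → choose Fern (7).
From Fern: Denton=6, Fenby=10, Pine=14 → choose Denton (6).
From Denton: Fenby=5, Pine=8 → choose Fenby (5).
From Fenby: Pine=7 → choose Pine (7).
NN route Cedar → Dale → Vale → Fern → Denton → Fenby → Pine → Cedar costs 67.
Optimal: Cedar → Vale → Fern → Denton → Pine → Fenby → Dale → Cedar costs 63 (by enumerating all 360 distinct tours).
Excess = 67 − 63 = 4.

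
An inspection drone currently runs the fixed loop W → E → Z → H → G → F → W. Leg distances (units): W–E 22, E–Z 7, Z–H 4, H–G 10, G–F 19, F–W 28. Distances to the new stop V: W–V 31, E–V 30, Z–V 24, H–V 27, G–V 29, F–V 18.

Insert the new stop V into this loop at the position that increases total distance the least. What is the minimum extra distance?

+21 — insert V between F and W.

Insertion cost between consecutive stops i–j is d(i,V) + d(V,j) − d(i,j):
  between W and E: 31 + 30 − 22 = 39
  between E and Z: 30 + 24 − 7 = 47
  between Z and H: 24 + 27 − 4 = 47
  between H and G: 27 + 29 − 10 = 46
  between G and F: 29 + 18 − 19 = 28
  between F and W: 18 + 31 − 28 = 21
Cheapest insertion is between F and W, adding 21.
New total = 90 + 21 = 111.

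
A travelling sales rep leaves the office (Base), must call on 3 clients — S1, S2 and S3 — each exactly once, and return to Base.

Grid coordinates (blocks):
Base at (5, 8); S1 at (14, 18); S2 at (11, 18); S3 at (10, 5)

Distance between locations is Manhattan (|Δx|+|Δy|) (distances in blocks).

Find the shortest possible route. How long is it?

With 3 stops there are 3!/2 = 3 distinct round trips (a route and its reverse cost the same).
Base-S1-S2-S3-Base: 19+3+14+8 = 44
Base-S1-S3-S2-Base: 19+17+14+16 = 66
Base-S2-S1-S3-Base: 16+3+17+8 = 44
The minimum is 44.
One optimal route: Base → S1 → S2 → S3 → Base (or its reverse).

Minimum total distance: 44 blocks.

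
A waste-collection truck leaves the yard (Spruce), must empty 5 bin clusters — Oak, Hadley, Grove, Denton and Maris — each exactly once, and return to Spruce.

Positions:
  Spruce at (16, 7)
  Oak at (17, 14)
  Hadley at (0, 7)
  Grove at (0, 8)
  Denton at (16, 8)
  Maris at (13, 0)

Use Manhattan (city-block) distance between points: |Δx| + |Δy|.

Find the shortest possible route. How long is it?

Spruce-Oak-Hadley-Grove-Denton-Maris-Spruce: 8+24+1+16+11+10 = 70
Spruce-Oak-Hadley-Grove-Maris-Denton-Spruce: 8+24+1+21+11+1 = 66
Spruce-Oak-Hadley-Denton-Grove-Maris-Spruce: 8+24+17+16+21+10 = 96
Spruce-Oak-Hadley-Denton-Maris-Grove-Spruce: 8+24+17+11+21+17 = 98
Spruce-Oak-Hadley-Maris-Grove-Denton-Spruce: 8+24+20+21+16+1 = 90
Spruce-Oak-Hadley-Maris-Denton-Grove-Spruce: 8+24+20+11+16+17 = 96
Spruce-Oak-Grove-Hadley-Denton-Maris-Spruce: 8+23+1+17+11+10 = 70
Spruce-Oak-Grove-Hadley-Maris-Denton-Spruce: 8+23+1+20+11+1 = 64
Spruce-Oak-Grove-Denton-Hadley-Maris-Spruce: 8+23+16+17+20+10 = 94
Spruce-Oak-Grove-Denton-Maris-Hadley-Spruce: 8+23+16+11+20+16 = 94
Spruce-Oak-Grove-Maris-Hadley-Denton-Spruce: 8+23+21+20+17+1 = 90
Spruce-Oak-Grove-Maris-Denton-Hadley-Spruce: 8+23+21+11+17+16 = 96
Spruce-Oak-Denton-Hadley-Grove-Maris-Spruce: 8+7+17+1+21+10 = 64
Spruce-Oak-Denton-Hadley-Maris-Grove-Spruce: 8+7+17+20+21+17 = 90
… (46 more)
Spruce-Oak-Denton-Grove-Hadley-Maris-Spruce: 8+7+16+1+20+10 = 62  ← best
The minimum is 62.
One optimal route: Spruce → Oak → Denton → Grove → Hadley → Maris → Spruce (or its reverse).

62 — the shortest possible round trip.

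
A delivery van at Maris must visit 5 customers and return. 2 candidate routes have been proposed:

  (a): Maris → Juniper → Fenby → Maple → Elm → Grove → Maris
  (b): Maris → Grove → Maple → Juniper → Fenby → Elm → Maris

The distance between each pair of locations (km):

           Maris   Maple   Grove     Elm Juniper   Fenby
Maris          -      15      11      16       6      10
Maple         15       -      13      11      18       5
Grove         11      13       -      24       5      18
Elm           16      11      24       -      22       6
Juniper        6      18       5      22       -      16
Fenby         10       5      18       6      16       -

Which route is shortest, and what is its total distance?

(a): 6 + 16 + 5 + 11 + 24 + 11 = 73
(b): 11 + 13 + 18 + 16 + 6 + 16 = 80

Shortest is (a), total 73 km.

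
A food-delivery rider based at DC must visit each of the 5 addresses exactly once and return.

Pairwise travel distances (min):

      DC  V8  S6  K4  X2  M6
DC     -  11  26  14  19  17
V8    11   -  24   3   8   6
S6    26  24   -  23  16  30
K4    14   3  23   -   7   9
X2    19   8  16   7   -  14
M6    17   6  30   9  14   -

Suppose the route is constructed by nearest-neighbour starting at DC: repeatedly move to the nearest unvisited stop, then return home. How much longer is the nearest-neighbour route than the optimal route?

Excess over optimum: 16 min.

DC: V8=11, K4=14, M6=17, X2=19, S6=26 ⇒ V8
V8: K4=3, M6=6, X2=8, S6=24 ⇒ K4
K4: X2=7, M6=9, S6=23 ⇒ X2
X2: M6=14, S6=16 ⇒ M6
M6: S6=30 ⇒ S6
NN route DC → V8 → K4 → X2 → M6 → S6 → DC costs 91.
Optimal: DC → V8 → M6 → K4 → X2 → S6 → DC costs 75 (by enumerating all 60 distinct tours).
Excess = 91 − 75 = 16.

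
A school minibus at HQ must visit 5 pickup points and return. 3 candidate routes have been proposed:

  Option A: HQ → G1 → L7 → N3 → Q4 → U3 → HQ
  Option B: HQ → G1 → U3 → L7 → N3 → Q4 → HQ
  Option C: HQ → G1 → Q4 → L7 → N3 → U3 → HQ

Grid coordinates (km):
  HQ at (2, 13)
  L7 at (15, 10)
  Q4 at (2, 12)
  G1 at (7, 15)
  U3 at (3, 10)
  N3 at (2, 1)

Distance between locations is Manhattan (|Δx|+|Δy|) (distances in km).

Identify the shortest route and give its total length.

Option A: 7 + 13 + 22 + 11 + 3 + 4 = 60
Option B: 7 + 9 + 12 + 22 + 11 + 1 = 62
Option C: 7 + 8 + 15 + 22 + 10 + 4 = 66

60 km — Option A is the shortest.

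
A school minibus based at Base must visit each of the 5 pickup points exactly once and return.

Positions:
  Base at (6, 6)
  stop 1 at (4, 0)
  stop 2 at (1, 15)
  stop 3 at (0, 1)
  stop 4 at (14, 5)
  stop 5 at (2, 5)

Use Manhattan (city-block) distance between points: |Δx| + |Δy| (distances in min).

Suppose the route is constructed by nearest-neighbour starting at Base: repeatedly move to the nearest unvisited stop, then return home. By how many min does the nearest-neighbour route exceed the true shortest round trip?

8 min longer than the optimal tour.

Base: stop 5=5, stop 1=8, stop 4=9, stop 3=11, stop 2=14 ⇒ stop 5
stop 5: stop 3=6, stop 1=7, stop 2=11, stop 4=12 ⇒ stop 3
stop 3: stop 1=5, stop 2=15, stop 4=18 ⇒ stop 1
stop 1: stop 4=15, stop 2=18 ⇒ stop 4
stop 4: stop 2=23 ⇒ stop 2
NN route Base → stop 5 → stop 3 → stop 1 → stop 4 → stop 2 → Base costs 68.
Optimal: Base → stop 1 → stop 3 → stop 2 → stop 5 → stop 4 → Base costs 60 (by enumerating all 60 distinct tours).
Excess = 68 − 60 = 8.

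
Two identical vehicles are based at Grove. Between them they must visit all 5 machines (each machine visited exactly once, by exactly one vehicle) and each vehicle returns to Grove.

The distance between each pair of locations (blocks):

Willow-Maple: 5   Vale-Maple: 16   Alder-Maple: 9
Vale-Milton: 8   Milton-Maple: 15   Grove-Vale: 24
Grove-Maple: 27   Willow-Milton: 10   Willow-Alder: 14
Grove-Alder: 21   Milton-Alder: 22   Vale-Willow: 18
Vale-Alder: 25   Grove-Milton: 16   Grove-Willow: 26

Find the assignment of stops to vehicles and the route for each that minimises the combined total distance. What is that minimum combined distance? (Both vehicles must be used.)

There are 2^4 − 1 = 15 ways to divide the 5 stops into two non-empty groups. For each, the best each vehicle can do is its own shortest tour through its group:
  {Vale} + {Willow, Milton, Alder, Maple}: 48 + 61 = 109
  {Willow} + {Vale, Milton, Alder, Maple}: 52 + 70 = 122
  {Vale, Willow} + {Milton, Alder, Maple}: 68 + 61 = 129
  {Milton} + {Vale, Willow, Alder, Maple}: 32 + 77 = 109
  {Vale, Milton} + {Willow, Alder, Maple}: 48 + 61 = 109
  {Willow, Milton} + {Vale, Alder, Maple}: 52 + 70 = 122
  … (15 splits in total)
Best: vehicle 1 Grove → Vale → Grove = 48; vehicle 2 Grove → Milton → Willow → Maple → Alder → Grove = 61; combined 109.

Minimum combined distance: 109 blocks.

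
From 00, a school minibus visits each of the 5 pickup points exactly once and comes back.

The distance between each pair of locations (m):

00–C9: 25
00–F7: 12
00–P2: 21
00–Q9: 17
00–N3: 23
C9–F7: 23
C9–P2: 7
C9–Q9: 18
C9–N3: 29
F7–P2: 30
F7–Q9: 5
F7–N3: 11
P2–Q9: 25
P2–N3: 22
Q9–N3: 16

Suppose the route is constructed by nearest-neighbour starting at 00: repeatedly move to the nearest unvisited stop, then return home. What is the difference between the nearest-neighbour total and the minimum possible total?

From 00: F7=12, Q9=17, P2=21, N3=23, C9=25 → choose F7 (12).
From F7: Q9=5, N3=11, C9=23, P2=30 → choose Q9 (5).
From Q9: N3=16, C9=18, P2=25 → choose N3 (16).
From N3: P2=22, C9=29 → choose P2 (22).
From P2: C9=7 → choose C9 (7).
NN route 00 → F7 → Q9 → N3 → P2 → C9 → 00 costs 87.
Optimal: 00 → F7 → N3 → Q9 → C9 → P2 → 00 costs 85 (by enumerating all 60 distinct tours).
Excess = 87 − 85 = 2.

2 m longer than the optimal tour.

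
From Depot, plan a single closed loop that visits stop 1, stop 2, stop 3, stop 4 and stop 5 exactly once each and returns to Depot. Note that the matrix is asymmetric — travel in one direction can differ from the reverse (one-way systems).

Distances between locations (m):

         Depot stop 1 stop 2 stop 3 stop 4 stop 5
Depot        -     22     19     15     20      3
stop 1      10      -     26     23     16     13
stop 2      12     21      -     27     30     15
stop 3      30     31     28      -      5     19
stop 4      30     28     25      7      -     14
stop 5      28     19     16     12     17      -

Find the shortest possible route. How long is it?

Depot - stop 1 - stop 2 - stop 3 - stop 4 - stop 5 - Depot: 22+26+27+5+14+28 = 122
Depot - stop 1 - stop 2 - stop 3 - stop 5 - stop 4 - Depot: 22+26+27+19+17+30 = 141
Depot - stop 1 - stop 2 - stop 4 - stop 3 - stop 5 - Depot: 22+26+30+7+19+28 = 132
Depot - stop 1 - stop 2 - stop 4 - stop 5 - stop 3 - Depot: 22+26+30+14+12+30 = 134
Depot - stop 1 - stop 2 - stop 5 - stop 3 - stop 4 - Depot: 22+26+15+12+5+30 = 110
Depot - stop 1 - stop 2 - stop 5 - stop 4 - stop 3 - Depot: 22+26+15+17+7+30 = 117
Depot - stop 1 - stop 3 - stop 2 - stop 4 - stop 5 - Depot: 22+23+28+30+14+28 = 145
Depot - stop 1 - stop 3 - stop 2 - stop 5 - stop 4 - Depot: 22+23+28+15+17+30 = 135
Depot - stop 1 - stop 3 - stop 4 - stop 2 - stop 5 - Depot: 22+23+5+25+15+28 = 118
Depot - stop 1 - stop 3 - stop 4 - stop 5 - stop 2 - Depot: 22+23+5+14+16+12 = 92
Depot - stop 1 - stop 3 - stop 5 - stop 2 - stop 4 - Depot: 22+23+19+16+30+30 = 140
Depot - stop 1 - stop 3 - stop 5 - stop 4 - stop 2 - Depot: 22+23+19+17+25+12 = 118
Depot - stop 1 - stop 4 - stop 2 - stop 3 - stop 5 - Depot: 22+16+25+27+19+28 = 137
Depot - stop 1 - stop 4 - stop 2 - stop 5 - stop 3 - Depot: 22+16+25+15+12+30 = 120
… (106 more)
Depot - stop 5 - stop 3 - stop 4 - stop 2 - stop 1 - Depot: 3+12+5+25+21+10 = 76  ← best
The minimum is 76.
One optimal route: Depot → stop 5 → stop 3 → stop 4 → stop 2 → stop 1 → Depot.

76 m — the shortest possible round trip.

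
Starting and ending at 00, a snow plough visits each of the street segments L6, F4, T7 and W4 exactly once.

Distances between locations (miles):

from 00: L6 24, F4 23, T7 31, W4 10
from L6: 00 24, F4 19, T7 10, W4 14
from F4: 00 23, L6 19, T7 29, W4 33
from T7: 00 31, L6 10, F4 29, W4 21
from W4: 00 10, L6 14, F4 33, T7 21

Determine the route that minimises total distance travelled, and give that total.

83 miles — the shortest possible round trip.

There are 12 distinct closed tours to check (reversals are equivalent).
00→L6→F4→T7→W4→00: 24+19+29+21+10 = 103
00→L6→F4→W4→T7→00: 24+19+33+21+31 = 128
00→L6→T7→F4→W4→00: 24+10+29+33+10 = 106
00→L6→T7→W4→F4→00: 24+10+21+33+23 = 111
00→L6→W4→F4→T7→00: 24+14+33+29+31 = 131
00→L6→W4→T7→F4→00: 24+14+21+29+23 = 111
00→F4→L6→T7→W4→00: 23+19+10+21+10 = 83
00→F4→L6→W4→T7→00: 23+19+14+21+31 = 108
00→F4→T7→L6→W4→00: 23+29+10+14+10 = 86
00→F4→W4→L6→T7→00: 23+33+14+10+31 = 111
00→T7→L6→F4→W4→00: 31+10+19+33+10 = 103
00→T7→F4→L6→W4→00: 31+29+19+14+10 = 103
The minimum is 83.
One optimal route: 00 → F4 → L6 → T7 → W4 → 00 (or its reverse).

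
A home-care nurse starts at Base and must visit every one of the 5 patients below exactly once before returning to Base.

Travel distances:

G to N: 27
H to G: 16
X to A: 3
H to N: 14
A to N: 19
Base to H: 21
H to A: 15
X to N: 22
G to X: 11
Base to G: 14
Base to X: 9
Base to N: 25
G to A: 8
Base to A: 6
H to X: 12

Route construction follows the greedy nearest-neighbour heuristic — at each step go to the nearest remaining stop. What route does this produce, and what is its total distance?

75 along Base → A → X → G → H → N → Base.

At Base the remaining stops are A 6, X 9, G 14, H 21, N 25; go to A.
At A the remaining stops are X 3, G 8, H 15, N 19; go to X.
At X the remaining stops are G 11, H 12, N 22; go to G.
At G the remaining stops are H 16, N 27; go to H.
At H the remaining stops are N 14; go to N.
Return N→Base: 25.
Total = 6 + 3 + 11 + 16 + 14 + 25 = 75.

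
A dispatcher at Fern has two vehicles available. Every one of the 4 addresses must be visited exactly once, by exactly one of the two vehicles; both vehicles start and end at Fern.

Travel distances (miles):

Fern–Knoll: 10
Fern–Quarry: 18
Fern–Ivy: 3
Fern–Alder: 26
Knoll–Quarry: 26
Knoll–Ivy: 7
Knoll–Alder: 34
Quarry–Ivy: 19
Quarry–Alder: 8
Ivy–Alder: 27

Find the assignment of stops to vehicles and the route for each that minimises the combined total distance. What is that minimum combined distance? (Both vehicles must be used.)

72 miles — the smallest possible combined total.

Check every non-empty split of the stops between the two vehicles; for each half take its own optimal tour:
  {Knoll} + {Quarry, Ivy, Alder}: 20 + 56 = 76
  {Quarry} + {Knoll, Ivy, Alder}: 36 + 70 = 106
  {Knoll, Quarry} + {Ivy, Alder}: 54 + 56 = 110
  {Ivy} + {Knoll, Quarry, Alder}: 6 + 70 = 76
  {Knoll, Ivy} + {Quarry, Alder}: 20 + 52 = 72
  {Quarry, Ivy} + {Knoll, Alder}: 40 + 70 = 110
  … (7 splits in total)
Best: vehicle 1 Fern → Knoll → Ivy → Fern = 20; vehicle 2 Fern → Quarry → Alder → Fern = 52; combined 72.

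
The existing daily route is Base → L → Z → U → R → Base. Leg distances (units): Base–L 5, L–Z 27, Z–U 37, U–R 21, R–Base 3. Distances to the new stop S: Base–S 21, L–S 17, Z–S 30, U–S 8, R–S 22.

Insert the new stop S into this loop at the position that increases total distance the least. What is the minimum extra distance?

+1 — insert S between Z and U.

Insertion cost between consecutive stops i–j is d(i,S) + d(S,j) − d(i,j):
  between Base and L: 21 + 17 − 5 = 33
  between L and Z: 17 + 30 − 27 = 20
  between Z and U: 30 + 8 − 37 = 1
  between U and R: 8 + 22 − 21 = 9
  between R and Base: 22 + 21 − 3 = 40
Cheapest insertion is between Z and U, adding 1.
New total = 93 + 1 = 94.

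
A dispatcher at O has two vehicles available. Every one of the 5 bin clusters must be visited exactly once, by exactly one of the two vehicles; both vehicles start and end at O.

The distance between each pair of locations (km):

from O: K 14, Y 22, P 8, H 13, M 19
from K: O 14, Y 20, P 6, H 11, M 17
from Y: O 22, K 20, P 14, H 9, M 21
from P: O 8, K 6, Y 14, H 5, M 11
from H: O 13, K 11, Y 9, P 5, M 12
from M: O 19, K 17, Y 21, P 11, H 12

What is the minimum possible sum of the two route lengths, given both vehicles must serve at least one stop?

Try each way of splitting the stops between the two vehicles (each non-empty) and, for each split, find the best tour for each vehicle:
  {K} + {Y, P, H, M}: 28 + 62 = 90
  {Y} + {K, P, H, M}: 44 + 56 = 100
  {K, Y} + {P, H, M}: 56 + 44 = 100
  {P} + {K, Y, H, M}: 16 + 74 = 90
  {K, P} + {Y, H, M}: 28 + 62 = 90
  {Y, P} + {K, H, M}: 44 + 56 = 100
  … (15 splits in total)
Best: vehicle 1 O → K → O = 28; vehicle 2 O → Y → H → M → P → O = 62; combined 90.

Minimum combined distance: 90 km.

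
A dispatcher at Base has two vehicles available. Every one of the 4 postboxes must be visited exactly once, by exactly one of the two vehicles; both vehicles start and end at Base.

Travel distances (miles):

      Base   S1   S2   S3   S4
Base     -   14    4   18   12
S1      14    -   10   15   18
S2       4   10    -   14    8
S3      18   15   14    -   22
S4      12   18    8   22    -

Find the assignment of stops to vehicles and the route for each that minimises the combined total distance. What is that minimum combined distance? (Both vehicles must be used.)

Try each way of splitting the stops between the two vehicles (each non-empty) and, for each split, find the best tour for each vehicle:
  {S1} + {S2, S3, S4}: 28 + 52 = 80
  {S2} + {S1, S3, S4}: 8 + 63 = 71
  {S1, S2} + {S3, S4}: 28 + 52 = 80
  {S3} + {S1, S2, S4}: 36 + 44 = 80
  {S1, S3} + {S2, S4}: 47 + 24 = 71
  {S2, S3} + {S1, S4}: 36 + 44 = 80
  … (7 splits in total)
Best: vehicle 1 Base → S2 → Base = 8; vehicle 2 Base → S1 → S3 → S4 → Base = 63; combined 71.

Minimum combined distance: 71 miles.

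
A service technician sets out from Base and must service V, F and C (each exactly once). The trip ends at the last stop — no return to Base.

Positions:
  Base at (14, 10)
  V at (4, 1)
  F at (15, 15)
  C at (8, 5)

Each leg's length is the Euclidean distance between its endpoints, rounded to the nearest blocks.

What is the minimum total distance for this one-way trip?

There are 3! = 6 possible orderings.
Base → V → F → C: 13+18+12 = 43
Base → V → C → F: 13+6+12 = 31
Base → F → V → C: 5+18+6 = 29
Base → F → C → V: 5+12+6 = 23
Base → C → V → F: 8+6+18 = 32
Base → C → F → V: 8+12+18 = 38
The minimum is 23.
One shortest path: Base → F → C → V.

Minimum one-way distance = 23 blocks.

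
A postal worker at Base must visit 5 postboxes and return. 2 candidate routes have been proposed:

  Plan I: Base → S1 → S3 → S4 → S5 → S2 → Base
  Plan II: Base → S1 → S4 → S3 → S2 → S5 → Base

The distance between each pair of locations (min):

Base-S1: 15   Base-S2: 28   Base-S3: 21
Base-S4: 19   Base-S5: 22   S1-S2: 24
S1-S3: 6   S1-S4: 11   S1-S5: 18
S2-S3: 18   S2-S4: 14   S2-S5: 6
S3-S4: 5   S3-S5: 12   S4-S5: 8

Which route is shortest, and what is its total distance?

Plan I: 15 + 6 + 5 + 8 + 6 + 28 = 68
Plan II: 15 + 11 + 5 + 18 + 6 + 22 = 77

Shortest is Plan I, total 68 min.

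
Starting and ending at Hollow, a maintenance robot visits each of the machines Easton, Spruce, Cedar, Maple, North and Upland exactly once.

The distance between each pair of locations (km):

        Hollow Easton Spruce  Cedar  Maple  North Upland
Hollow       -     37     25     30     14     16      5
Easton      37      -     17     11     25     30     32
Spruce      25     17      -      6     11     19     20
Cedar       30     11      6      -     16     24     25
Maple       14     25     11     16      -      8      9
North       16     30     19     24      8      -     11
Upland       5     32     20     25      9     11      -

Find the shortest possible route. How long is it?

Shortest round trip = 88 km.

Hollow-Easton-Spruce-Cedar-Maple-North-Upland-Hollow: 37+17+6+16+8+11+5 = 100
Hollow-Easton-Spruce-Cedar-Maple-Upland-North-Hollow: 37+17+6+16+9+11+16 = 112
Hollow-Easton-Spruce-Cedar-North-Maple-Upland-Hollow: 37+17+6+24+8+9+5 = 106
Hollow-Easton-Spruce-Cedar-North-Upland-Maple-Hollow: 37+17+6+24+11+9+14 = 118
Hollow-Easton-Spruce-Cedar-Upland-Maple-North-Hollow: 37+17+6+25+9+8+16 = 118
Hollow-Easton-Spruce-Cedar-Upland-North-Maple-Hollow: 37+17+6+25+11+8+14 = 118
Hollow-Easton-Spruce-Maple-Cedar-North-Upland-Hollow: 37+17+11+16+24+11+5 = 121
Hollow-Easton-Spruce-Maple-Cedar-Upland-North-Hollow: 37+17+11+16+25+11+16 = 133
… (352 more)
Hollow-Maple-Spruce-Cedar-Easton-North-Upland-Hollow: 14+11+6+11+30+11+5 = 88  ← best
The minimum is 88.
One optimal route: Hollow → Maple → Spruce → Cedar → Easton → North → Upland → Hollow (or its reverse).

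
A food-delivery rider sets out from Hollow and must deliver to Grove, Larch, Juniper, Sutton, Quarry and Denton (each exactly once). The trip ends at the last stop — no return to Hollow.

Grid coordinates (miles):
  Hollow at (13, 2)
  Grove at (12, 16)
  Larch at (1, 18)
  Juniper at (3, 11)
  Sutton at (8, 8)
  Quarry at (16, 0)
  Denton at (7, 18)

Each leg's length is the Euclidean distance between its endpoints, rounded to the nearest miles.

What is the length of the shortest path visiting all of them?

Minimum one-way distance = 39 miles.

There are 6! = 720 possible orderings.
Hollow → Grove → Larch → Juniper → Sutton → Quarry → Denton: 14+11+7+6+11+20 = 69
Hollow → Grove → Larch → Juniper → Sutton → Denton → Quarry: 14+11+7+6+10+20 = 68
Hollow → Grove → Larch → Juniper → Quarry → Sutton → Denton: 14+11+7+17+11+10 = 70
Hollow → Grove → Larch → Juniper → Quarry → Denton → Sutton: 14+11+7+17+20+10 = 79
Hollow → Grove → Larch → Juniper → Denton → Sutton → Quarry: 14+11+7+8+10+11 = 61
Hollow → Grove → Larch → Juniper → Denton → Quarry → Sutton: 14+11+7+8+20+11 = 71
Hollow → Grove → Larch → Sutton → Juniper → Quarry → Denton: 14+11+12+6+17+20 = 80
Hollow → Grove → Larch → Sutton → Juniper → Denton → Quarry: 14+11+12+6+8+20 = 71
… (712 more)
Hollow → Quarry → Sutton → Juniper → Larch → Denton → Grove: 4+11+6+7+6+5 = 39  ← best
The minimum is 39.
One shortest path: Hollow → Quarry → Sutton → Juniper → Larch → Denton → Grove.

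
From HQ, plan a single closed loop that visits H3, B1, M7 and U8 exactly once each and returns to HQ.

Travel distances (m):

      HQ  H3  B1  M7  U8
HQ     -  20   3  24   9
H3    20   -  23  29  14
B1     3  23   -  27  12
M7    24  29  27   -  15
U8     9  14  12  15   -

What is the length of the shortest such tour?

There are 12 distinct closed tours to check (reversals are equivalent).
HQ-H3-B1-M7-U8-HQ: 20+23+27+15+9 = 94
HQ-H3-B1-U8-M7-HQ: 20+23+12+15+24 = 94
HQ-H3-M7-B1-U8-HQ: 20+29+27+12+9 = 97
HQ-H3-M7-U8-B1-HQ: 20+29+15+12+3 = 79
HQ-H3-U8-B1-M7-HQ: 20+14+12+27+24 = 97
HQ-H3-U8-M7-B1-HQ: 20+14+15+27+3 = 79
HQ-B1-H3-M7-U8-HQ: 3+23+29+15+9 = 79
HQ-B1-H3-U8-M7-HQ: 3+23+14+15+24 = 79
HQ-B1-M7-H3-U8-HQ: 3+27+29+14+9 = 82
HQ-B1-U8-H3-M7-HQ: 3+12+14+29+24 = 82
HQ-M7-H3-B1-U8-HQ: 24+29+23+12+9 = 97
HQ-M7-B1-H3-U8-HQ: 24+27+23+14+9 = 97
The minimum is 79.
One optimal route: HQ → H3 → M7 → U8 → B1 → HQ (or its reverse).

Shortest round trip = 79 m.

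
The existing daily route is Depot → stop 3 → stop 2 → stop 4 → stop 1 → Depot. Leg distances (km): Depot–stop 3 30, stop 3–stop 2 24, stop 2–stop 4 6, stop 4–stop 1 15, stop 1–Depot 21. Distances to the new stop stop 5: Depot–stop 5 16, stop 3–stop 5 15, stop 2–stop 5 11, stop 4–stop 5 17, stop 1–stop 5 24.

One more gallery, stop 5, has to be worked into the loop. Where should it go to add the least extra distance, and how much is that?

Insertion cost between consecutive stops i–j is d(i,stop 5) + d(stop 5,j) − d(i,j):
  between Depot and stop 3: 16 + 15 − 30 = 1
  between stop 3 and stop 2: 15 + 11 − 24 = 2
  between stop 2 and stop 4: 11 + 17 − 6 = 22
  between stop 4 and stop 1: 17 + 24 − 15 = 26
  between stop 1 and Depot: 24 + 16 − 21 = 19
Cheapest insertion is between Depot and stop 3, adding 1.
New total = 96 + 1 = 97.

Adding 1 km by placing stop 5 on the Depot–stop 3 leg.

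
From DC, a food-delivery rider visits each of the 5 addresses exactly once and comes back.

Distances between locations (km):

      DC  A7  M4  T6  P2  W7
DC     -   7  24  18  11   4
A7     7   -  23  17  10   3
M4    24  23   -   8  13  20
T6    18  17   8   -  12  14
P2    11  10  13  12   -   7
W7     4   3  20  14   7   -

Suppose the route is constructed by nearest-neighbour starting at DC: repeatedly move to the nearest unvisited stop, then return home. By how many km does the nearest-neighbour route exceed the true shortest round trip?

Excess over optimum: 5 km.

DC: W7=4, A7=7, P2=11, T6=18, M4=24 ⇒ W7
W7: A7=3, P2=7, T6=14, M4=20 ⇒ A7
A7: P2=10, T6=17, M4=23 ⇒ P2
P2: T6=12, M4=13 ⇒ T6
T6: M4=8 ⇒ M4
NN route DC → W7 → A7 → P2 → T6 → M4 → DC costs 61.
Optimal: DC → A7 → T6 → M4 → P2 → W7 → DC costs 56 (by enumerating all 60 distinct tours).
Excess = 61 − 56 = 5.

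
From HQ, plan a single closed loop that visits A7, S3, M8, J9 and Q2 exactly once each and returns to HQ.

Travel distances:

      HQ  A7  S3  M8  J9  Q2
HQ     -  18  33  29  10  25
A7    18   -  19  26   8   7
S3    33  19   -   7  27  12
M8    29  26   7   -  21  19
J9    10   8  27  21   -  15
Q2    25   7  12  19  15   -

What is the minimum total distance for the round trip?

73 — the shortest possible round trip.

There are 60 distinct closed tours to check (reversals are equivalent).
HQ → A7 → S3 → M8 → J9 → Q2 → HQ: 18+19+7+21+15+25 = 105
HQ → A7 → S3 → M8 → Q2 → J9 → HQ: 18+19+7+19+15+10 = 88
HQ → A7 → S3 → J9 → M8 → Q2 → HQ: 18+19+27+21+19+25 = 129
HQ → A7 → S3 → J9 → Q2 → M8 → HQ: 18+19+27+15+19+29 = 127
HQ → A7 → S3 → Q2 → M8 → J9 → HQ: 18+19+12+19+21+10 = 99
HQ → A7 → S3 → Q2 → J9 → M8 → HQ: 18+19+12+15+21+29 = 114
HQ → A7 → M8 → S3 → J9 → Q2 → HQ: 18+26+7+27+15+25 = 118
HQ → A7 → M8 → S3 → Q2 → J9 → HQ: 18+26+7+12+15+10 = 88
HQ → A7 → M8 → J9 → S3 → Q2 → HQ: 18+26+21+27+12+25 = 129
HQ → A7 → M8 → J9 → Q2 → S3 → HQ: 18+26+21+15+12+33 = 125
HQ → A7 → M8 → Q2 → S3 → J9 → HQ: 18+26+19+12+27+10 = 112
HQ → A7 → M8 → Q2 → J9 → S3 → HQ: 18+26+19+15+27+33 = 138
HQ → A7 → J9 → S3 → M8 → Q2 → HQ: 18+8+27+7+19+25 = 104
HQ → A7 → J9 → S3 → Q2 → M8 → HQ: 18+8+27+12+19+29 = 113
… (46 more)
HQ → M8 → S3 → Q2 → A7 → J9 → HQ: 29+7+12+7+8+10 = 73  ← best
The minimum is 73.
One optimal route: HQ → M8 → S3 → Q2 → A7 → J9 → HQ (or its reverse).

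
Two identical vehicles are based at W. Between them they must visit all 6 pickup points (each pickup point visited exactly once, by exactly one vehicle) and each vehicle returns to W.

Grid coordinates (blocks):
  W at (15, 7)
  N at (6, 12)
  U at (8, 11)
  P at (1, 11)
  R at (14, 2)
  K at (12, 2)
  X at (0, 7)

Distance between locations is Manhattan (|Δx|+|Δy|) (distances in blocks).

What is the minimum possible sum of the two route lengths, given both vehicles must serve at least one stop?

Minimum combined distance: 56 blocks.

Try each way of splitting the stops between the two vehicles (each non-empty) and, for each split, find the best tour for each vehicle:
  {N} + {U, P, R, K, X}: 28 + 48 = 76
  {U} + {N, P, R, K, X}: 22 + 50 = 72
  {N, U} + {P, R, K, X}: 28 + 48 = 76
  {P} + {N, U, R, K, X}: 36 + 50 = 86
  {N, P} + {U, R, K, X}: 38 + 48 = 86
  {U, P} + {N, R, K, X}: 36 + 50 = 86
  … (31 splits in total)
  {R, K} + {N, U, P, X}: 16 + 40 = 56  ← best
Best: vehicle 1 W → R → K → W = 16; vehicle 2 W → U → N → P → X → W = 40; combined 56.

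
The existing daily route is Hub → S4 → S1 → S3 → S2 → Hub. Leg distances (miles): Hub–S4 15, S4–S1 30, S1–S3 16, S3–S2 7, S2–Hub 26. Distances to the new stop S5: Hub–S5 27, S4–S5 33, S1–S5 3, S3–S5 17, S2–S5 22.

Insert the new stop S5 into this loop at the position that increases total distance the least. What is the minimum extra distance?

+4 miles — insert S5 between S1 and S3.

Insertion cost between consecutive stops i–j is d(i,S5) + d(S5,j) − d(i,j):
  between Hub and S4: 27 + 33 − 15 = 45
  between S4 and S1: 33 + 3 − 30 = 6
  between S1 and S3: 3 + 17 − 16 = 4
  between S3 and S2: 17 + 22 − 7 = 32
  between S2 and Hub: 22 + 27 − 26 = 23
Cheapest insertion is between S1 and S3, adding 4.
New total = 94 + 4 = 98.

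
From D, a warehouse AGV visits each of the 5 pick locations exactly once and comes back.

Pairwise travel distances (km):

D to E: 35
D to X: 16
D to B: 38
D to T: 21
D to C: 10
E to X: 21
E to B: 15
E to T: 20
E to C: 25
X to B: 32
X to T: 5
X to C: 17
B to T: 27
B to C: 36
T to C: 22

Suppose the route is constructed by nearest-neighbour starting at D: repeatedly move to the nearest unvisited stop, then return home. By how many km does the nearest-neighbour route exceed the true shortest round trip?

D: C=10, X=16, T=21, E=35, B=38 ⇒ C
C: X=17, T=22, E=25, B=36 ⇒ X
X: T=5, E=21, B=32 ⇒ T
T: E=20, B=27 ⇒ E
E: B=15 ⇒ B
NN route D → C → X → T → E → B → D costs 105.
Optimal: D → X → T → B → E → C → D costs 98 (by enumerating all 60 distinct tours).
Excess = 105 − 98 = 7.

Excess over optimum: 7 km.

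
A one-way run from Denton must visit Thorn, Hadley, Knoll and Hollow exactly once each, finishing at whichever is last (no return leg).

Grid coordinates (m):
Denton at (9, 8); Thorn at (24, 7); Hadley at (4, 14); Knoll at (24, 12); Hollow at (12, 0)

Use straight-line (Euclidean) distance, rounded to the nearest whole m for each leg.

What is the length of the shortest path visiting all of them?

There are 4! = 24 possible orderings.
Denton → Thorn → Hadley → Knoll → Hollow: 15+21+20+17 = 73
Denton → Thorn → Hadley → Hollow → Knoll: 15+21+16+17 = 69
Denton → Thorn → Knoll → Hadley → Hollow: 15+5+20+16 = 56
Denton → Thorn → Knoll → Hollow → Hadley: 15+5+17+16 = 53
Denton → Thorn → Hollow → Hadley → Knoll: 15+14+16+20 = 65
Denton → Thorn → Hollow → Knoll → Hadley: 15+14+17+20 = 66
Denton → Hadley → Thorn → Knoll → Hollow: 8+21+5+17 = 51
Denton → Hadley → Thorn → Hollow → Knoll: 8+21+14+17 = 60
Denton → Hadley → Knoll → Thorn → Hollow: 8+20+5+14 = 47
Denton → Hadley → Knoll → Hollow → Thorn: 8+20+17+14 = 59
Denton → Hadley → Hollow → Thorn → Knoll: 8+16+14+5 = 43
Denton → Hadley → Hollow → Knoll → Thorn: 8+16+17+5 = 46
Denton → Knoll → Thorn → Hadley → Hollow: 16+5+21+16 = 58
Denton → Knoll → Thorn → Hollow → Hadley: 16+5+14+16 = 51
… (10 more)
The minimum is 43.
One shortest path: Denton → Hadley → Hollow → Thorn → Knoll.

43 m — the minimum one-way total.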